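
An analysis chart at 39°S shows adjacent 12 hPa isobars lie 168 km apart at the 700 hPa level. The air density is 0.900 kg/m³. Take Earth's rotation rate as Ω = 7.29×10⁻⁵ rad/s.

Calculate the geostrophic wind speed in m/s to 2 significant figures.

Coriolis parameter at 39°S:
f = 2Ω sin φ = 2 × 7.29×10⁻⁵ × sin 39° = 9.18×10⁻⁵ s⁻¹
Pressure gradient: |∂P/∂n| = 1200 Pa / 168000 m = 7.14×10⁻³ Pa/m
Geostrophic balance (pressure-gradient force = Coriolis force):
V_g = (1/(fρ)) |∂P/∂n| = 7.14×10⁻³ / (9.18×10⁻⁵ × 0.900) = 86.5 m/s

86 m/s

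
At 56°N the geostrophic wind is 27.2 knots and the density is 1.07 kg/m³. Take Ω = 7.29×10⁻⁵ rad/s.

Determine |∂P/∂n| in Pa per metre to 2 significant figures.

1.8×10⁻³ Pa/m

Coriolis parameter at 56°N:
f = 2Ω sin φ = 2 × 7.29×10⁻⁵ × sin 56° = 1.21×10⁻⁴ s⁻¹
Wind speed in SI: 27.2 knots = 14.0 m/s
Geostrophic balance rearranged: |∂P/∂n| = f ρ V_g
|∂P/∂n| = 1.21×10⁻⁴ × 1.07 × 14.0 = 1.81×10⁻³ Pa/m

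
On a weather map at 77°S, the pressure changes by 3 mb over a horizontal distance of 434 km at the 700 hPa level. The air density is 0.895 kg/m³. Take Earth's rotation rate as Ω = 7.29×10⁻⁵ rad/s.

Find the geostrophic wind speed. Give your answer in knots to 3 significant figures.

Coriolis parameter at 77°S:
f = 2Ω sin φ = 2 × 7.29×10⁻⁵ × sin 77° = 1.42×10⁻⁴ s⁻¹
Pressure gradient: |∂P/∂n| = 300 Pa / 434000 m = 6.91×10⁻⁴ Pa/m
Geostrophic balance (pressure-gradient force = Coriolis force):
V_g = (1/(fρ)) |∂P/∂n| = 6.91×10⁻⁴ / (1.42×10⁻⁴ × 0.895) = 5.44 m/s
Converting: 5.44 m/s × 1.944 = 10.6 knots

10.6 knots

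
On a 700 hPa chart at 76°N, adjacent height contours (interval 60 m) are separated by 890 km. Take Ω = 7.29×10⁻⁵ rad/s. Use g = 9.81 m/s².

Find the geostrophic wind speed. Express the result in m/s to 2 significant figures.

Coriolis parameter at 76°N:
f = 2Ω sin φ = 2 × 7.29×10⁻⁵ × sin 76° = 1.41×10⁻⁴ s⁻¹
Height gradient: |∂Z/∂n| = 60 m / 890000 m = 6.74×10⁻⁵
On a pressure surface, geostrophic balance gives V_g = (g/f)|∂Z/∂n|:
V_g = 9.81 × 6.74×10⁻⁵ / 1.41×10⁻⁴ = 4.67 m/s

4.7 m/s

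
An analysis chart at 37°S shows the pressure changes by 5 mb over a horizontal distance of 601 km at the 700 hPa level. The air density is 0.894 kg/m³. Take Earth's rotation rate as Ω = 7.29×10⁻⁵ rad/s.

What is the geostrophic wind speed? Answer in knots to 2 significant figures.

Coriolis parameter at 37°S:
f = 2Ω sin φ = 2 × 7.29×10⁻⁵ × sin 37° = 8.77×10⁻⁵ s⁻¹
Pressure gradient: |∂P/∂n| = 500 Pa / 601000 m = 8.32×10⁻⁴ Pa/m
Geostrophic balance (pressure-gradient force = Coriolis force):
V_g = (1/(fρ)) |∂P/∂n| = 8.32×10⁻⁴ / (8.77×10⁻⁵ × 0.894) = 10.6 m/s
Converting: 10.6 m/s × 1.944 = 21 knots

21 knots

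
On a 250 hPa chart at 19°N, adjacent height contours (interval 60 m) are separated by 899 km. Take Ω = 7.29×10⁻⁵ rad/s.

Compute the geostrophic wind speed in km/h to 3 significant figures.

Coriolis parameter at 19°N:
f = 2Ω sin φ = 2 × 7.29×10⁻⁵ × sin 19° = 4.75×10⁻⁵ s⁻¹
Height gradient: |∂Z/∂n| = 60 m / 899000 m = 6.67×10⁻⁵
On a pressure surface, geostrophic balance gives V_g = (g/f)|∂Z/∂n|:
V_g = 9.81 × 6.67×10⁻⁵ / 4.75×10⁻⁵ = 13.8 m/s
Converting: 13.8 m/s × 3.6 = 49.7 km/h

49.7 km/h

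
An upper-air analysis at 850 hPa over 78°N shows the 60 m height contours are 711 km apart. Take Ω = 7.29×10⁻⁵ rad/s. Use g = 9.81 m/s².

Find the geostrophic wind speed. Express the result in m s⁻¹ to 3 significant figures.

Coriolis parameter at 78°N:
f = 2Ω sin φ = 2 × 7.29×10⁻⁵ × sin 78° = 1.43×10⁻⁴ s⁻¹
Height gradient: |∂Z/∂n| = 60 m / 711000 m = 8.44×10⁻⁵
On a pressure surface, geostrophic balance gives V_g = (g/f)|∂Z/∂n|:
V_g = 9.81 × 8.44×10⁻⁵ / 1.43×10⁻⁴ = 5.80 m/s

5.80 m s⁻¹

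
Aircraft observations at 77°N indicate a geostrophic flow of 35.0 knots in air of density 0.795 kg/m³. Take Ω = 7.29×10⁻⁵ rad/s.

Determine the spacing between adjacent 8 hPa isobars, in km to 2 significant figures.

390 km

Coriolis parameter at 77°N:
f = 2Ω sin φ = 2 × 7.29×10⁻⁵ × sin 77° = 1.42×10⁻⁴ s⁻¹
Wind speed in SI: 35.0 knots = 18.0 m/s
Geostrophic balance rearranged: |∂P/∂n| = f ρ V_g
|∂P/∂n| = 1.42×10⁻⁴ × 0.795 × 18.0 = 2.03×10⁻³ Pa/m
Isobar spacing: Δn = ΔP/|∂P/∂n| = 800 Pa / 2.03×10⁻³ Pa/m = 393401 m ≈ 390 km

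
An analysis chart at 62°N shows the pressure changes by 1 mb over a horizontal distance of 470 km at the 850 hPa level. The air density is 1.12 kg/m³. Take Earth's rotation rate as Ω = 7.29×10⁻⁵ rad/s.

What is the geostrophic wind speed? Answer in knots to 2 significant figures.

Coriolis parameter at 62°N:
f = 2Ω sin φ = 2 × 7.29×10⁻⁵ × sin 62° = 1.29×10⁻⁴ s⁻¹
Pressure gradient: |∂P/∂n| = 100 Pa / 470000 m = 2.13×10⁻⁴ Pa/m
Geostrophic balance (pressure-gradient force = Coriolis force):
V_g = (1/(fρ)) |∂P/∂n| = 2.13×10⁻⁴ / (1.29×10⁻⁴ × 1.12) = 1.48 m/s
Converting: 1.48 m/s × 1.944 = 2.9 knots

2.9 knots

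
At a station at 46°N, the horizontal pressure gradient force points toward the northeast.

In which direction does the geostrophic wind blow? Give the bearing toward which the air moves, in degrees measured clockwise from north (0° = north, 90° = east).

135°

The pressure-gradient force points toward the northeast (bearing 045°).
Geostrophic balance: in the Northern Hemisphere the Coriolis force deflects motion to the right, so the geostrophic wind blows 90° to the right of the pressure-gradient force (low pressure on the left).
Rotating 045° by 90° clockwise gives 135° — the wind blows toward the southeast.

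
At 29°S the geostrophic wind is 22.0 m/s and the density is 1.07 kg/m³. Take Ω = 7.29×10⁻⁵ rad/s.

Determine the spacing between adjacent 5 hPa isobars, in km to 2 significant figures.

Coriolis parameter at 29°S:
f = 2Ω sin φ = 2 × 7.29×10⁻⁵ × sin 29° = 7.07×10⁻⁵ s⁻¹
Geostrophic balance rearranged: |∂P/∂n| = f ρ V_g
|∂P/∂n| = 7.07×10⁻⁵ × 1.07 × 22.0 = 1.66×10⁻³ Pa/m
Isobar spacing: Δn = ΔP/|∂P/∂n| = 500 Pa / 1.66×10⁻³ Pa/m = 300493 m ≈ 300 km

300 km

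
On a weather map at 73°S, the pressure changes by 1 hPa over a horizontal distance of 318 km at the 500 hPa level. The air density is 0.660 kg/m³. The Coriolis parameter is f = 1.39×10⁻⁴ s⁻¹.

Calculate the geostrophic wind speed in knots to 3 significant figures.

6.66 knots

Pressure gradient: |∂P/∂n| = 100 Pa / 318000 m = 3.14×10⁻⁴ Pa/m
Geostrophic balance (pressure-gradient force = Coriolis force):
V_g = (1/(fρ)) |∂P/∂n| = 3.14×10⁻⁴ / (1.39×10⁻⁴ × 0.660) = 3.43 m/s
Converting: 3.43 m/s × 1.944 = 6.66 knots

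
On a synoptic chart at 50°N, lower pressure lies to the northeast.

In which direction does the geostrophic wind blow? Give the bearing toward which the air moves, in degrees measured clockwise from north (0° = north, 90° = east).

The pressure-gradient force points toward the northeast (bearing 045°).
Geostrophic balance: in the Northern Hemisphere the Coriolis force deflects motion to the right, so the geostrophic wind blows 90° to the right of the pressure-gradient force (low pressure on the left).
Rotating 045° by 90° clockwise gives 135° — the wind blows toward the southeast.

135°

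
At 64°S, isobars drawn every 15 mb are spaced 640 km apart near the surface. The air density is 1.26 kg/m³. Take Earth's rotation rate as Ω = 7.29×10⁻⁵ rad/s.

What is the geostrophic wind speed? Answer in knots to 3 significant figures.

Coriolis parameter at 64°S:
f = 2Ω sin φ = 2 × 7.29×10⁻⁵ × sin 64° = 1.31×10⁻⁴ s⁻¹
Pressure gradient: |∂P/∂n| = 1500 Pa / 640000 m = 2.34×10⁻³ Pa/m
Geostrophic balance (pressure-gradient force = Coriolis force):
V_g = (1/(fρ)) |∂P/∂n| = 2.34×10⁻³ / (1.31×10⁻⁴ × 1.26) = 14.2 m/s
Converting: 14.2 m/s × 1.944 = 27.6 knots

27.6 knots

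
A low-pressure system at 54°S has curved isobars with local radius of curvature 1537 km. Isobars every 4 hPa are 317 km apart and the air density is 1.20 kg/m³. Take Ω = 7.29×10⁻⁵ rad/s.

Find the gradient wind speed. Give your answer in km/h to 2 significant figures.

Coriolis parameter at 54°S:
f = 2Ω sin φ = 2 × 7.29×10⁻⁵ × sin 54° = 1.18×10⁻⁴ s⁻¹
Pressure gradient: |∂P/∂n| = 400 Pa / 317000 m = 1.26×10⁻³ Pa/m
Geostrophic speed: V_g = |∂P/∂n|/(fρ) = 1.26×10⁻³/(1.18×10⁻⁴ × 1.20) = 8.91 m/s
Around a low, centrifugal force acts outward with Coriolis, so pressure-gradient force balances both:
(1/ρ)|∂P/∂n| = fV + V²/R  →  V² + fR·V − fR·V_g = 0
With fR = 1.18×10⁻⁴ × 1537×10³ m = 181 m/s:
V = [−fR + √((fR)² + 4 fR V_g)]/2 = [−181 + √(181² + 4×181×8.91)]/2 = 8.51 m/s
Subgeostrophic (V < V_g = 8.91 m/s), as expected around a low.
Converting: 8.51 m/s × 3.6 = 31 km/h

31 km/h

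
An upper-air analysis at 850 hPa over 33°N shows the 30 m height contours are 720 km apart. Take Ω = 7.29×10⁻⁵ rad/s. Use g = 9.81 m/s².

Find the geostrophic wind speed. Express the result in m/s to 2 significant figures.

5.1 m/s

Coriolis parameter at 33°N:
f = 2Ω sin φ = 2 × 7.29×10⁻⁵ × sin 33° = 7.94×10⁻⁵ s⁻¹
Height gradient: |∂Z/∂n| = 30 m / 720000 m = 4.17×10⁻⁵
On a pressure surface, geostrophic balance gives V_g = (g/f)|∂Z/∂n|:
V_g = 9.81 × 4.17×10⁻⁵ / 7.94×10⁻⁵ = 5.15 m/s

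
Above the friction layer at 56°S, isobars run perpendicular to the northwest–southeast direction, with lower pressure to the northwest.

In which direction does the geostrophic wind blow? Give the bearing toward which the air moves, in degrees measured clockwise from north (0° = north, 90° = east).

225°

The pressure-gradient force points toward the northwest (bearing 315°).
Geostrophic balance: in the Southern Hemisphere the Coriolis force deflects motion to the left, so the geostrophic wind blows 90° to the left of the pressure-gradient force (low pressure on the right).
Rotating 315° by 90° counterclockwise gives 225° — the wind blows toward the southwest.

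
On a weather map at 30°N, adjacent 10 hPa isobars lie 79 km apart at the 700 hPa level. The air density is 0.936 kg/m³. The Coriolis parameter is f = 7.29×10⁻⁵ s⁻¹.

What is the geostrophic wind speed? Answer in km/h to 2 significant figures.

670 km/h

Pressure gradient: |∂P/∂n| = 1000 Pa / 79000 m = 1.27×10⁻² Pa/m
Geostrophic balance (pressure-gradient force = Coriolis force):
V_g = (1/(fρ)) |∂P/∂n| = 1.27×10⁻² / (7.29×10⁻⁵ × 0.936) = 186 m/s
Converting: 186 m/s × 3.6 = 670 km/h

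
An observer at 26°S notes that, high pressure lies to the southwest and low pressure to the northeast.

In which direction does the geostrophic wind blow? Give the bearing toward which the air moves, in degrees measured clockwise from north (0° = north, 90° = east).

The pressure-gradient force points toward the northeast (bearing 045°).
Geostrophic balance: in the Southern Hemisphere the Coriolis force deflects motion to the left, so the geostrophic wind blows 90° to the left of the pressure-gradient force (low pressure on the right).
Rotating 045° by 90° counterclockwise gives 315° — the wind blows toward the northwest.

315°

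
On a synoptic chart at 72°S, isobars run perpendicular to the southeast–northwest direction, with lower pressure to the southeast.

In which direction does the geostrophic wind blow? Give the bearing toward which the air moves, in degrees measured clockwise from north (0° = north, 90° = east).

The pressure-gradient force points toward the southeast (bearing 135°).
Geostrophic balance: in the Southern Hemisphere the Coriolis force deflects motion to the left, so the geostrophic wind blows 90° to the left of the pressure-gradient force (low pressure on the right).
Rotating 135° by 90° counterclockwise gives 045° — the wind blows toward the northeast.

045°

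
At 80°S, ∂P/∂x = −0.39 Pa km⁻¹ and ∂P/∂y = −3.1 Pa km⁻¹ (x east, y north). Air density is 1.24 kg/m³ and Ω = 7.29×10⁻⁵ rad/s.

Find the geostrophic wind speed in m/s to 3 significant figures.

Coriolis parameter at 80°S:
f = 2Ω sin φ = 2 × 7.29×10⁻⁵ × sin 80° = 1.44×10⁻⁴ s⁻¹
In the Southern Hemisphere f is negative: f = −1.44×10⁻⁴ s⁻¹.
Component geostrophic relations (x east, y north):
u_g = −(1/(fρ)) ∂P/∂y,  v_g = (1/(fρ)) ∂P/∂x
u_g = −(−3.1×10⁻³)/(−1.44×10⁻⁴ × 1.24) = −17.4 m/s;  v_g = (−0.39×10⁻³)/(−1.44×10⁻⁴ × 1.24) = 2.19 m/s
|V_g| = √(u_g² + v_g²) = 17.5 m/s

17.5 m/s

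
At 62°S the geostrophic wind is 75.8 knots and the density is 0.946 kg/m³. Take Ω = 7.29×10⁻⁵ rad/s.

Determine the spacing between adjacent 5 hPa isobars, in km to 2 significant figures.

Coriolis parameter at 62°S:
f = 2Ω sin φ = 2 × 7.29×10⁻⁵ × sin 62° = 1.29×10⁻⁴ s⁻¹
Wind speed in SI: 75.8 knots = 39.0 m/s
Geostrophic balance rearranged: |∂P/∂n| = f ρ V_g
|∂P/∂n| = 1.29×10⁻⁴ × 0.946 × 39.0 = 4.75×10⁻³ Pa/m
Isobar spacing: Δn = ΔP/|∂P/∂n| = 500 Pa / 4.75×10⁻³ Pa/m = 105288 m ≈ 110 km

110 km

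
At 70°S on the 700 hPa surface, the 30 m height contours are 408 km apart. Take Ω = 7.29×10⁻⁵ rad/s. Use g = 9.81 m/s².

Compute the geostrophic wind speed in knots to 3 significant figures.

10.2 knots

Coriolis parameter at 70°S:
f = 2Ω sin φ = 2 × 7.29×10⁻⁵ × sin 70° = 1.37×10⁻⁴ s⁻¹
Height gradient: |∂Z/∂n| = 30 m / 408000 m = 7.35×10⁻⁵
On a pressure surface, geostrophic balance gives V_g = (g/f)|∂Z/∂n|:
V_g = 9.81 × 7.35×10⁻⁵ / 1.37×10⁻⁴ = 5.26 m/s
Converting: 5.26 m/s × 1.944 = 10.2 knots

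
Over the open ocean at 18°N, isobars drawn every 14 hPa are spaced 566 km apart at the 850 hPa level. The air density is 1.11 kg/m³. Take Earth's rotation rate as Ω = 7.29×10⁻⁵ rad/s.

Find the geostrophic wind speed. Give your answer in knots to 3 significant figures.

96.1 knots

Coriolis parameter at 18°N:
f = 2Ω sin φ = 2 × 7.29×10⁻⁵ × sin 18° = 4.51×10⁻⁵ s⁻¹
Pressure gradient: |∂P/∂n| = 1400 Pa / 566000 m = 2.47×10⁻³ Pa/m
Geostrophic balance (pressure-gradient force = Coriolis force):
V_g = (1/(fρ)) |∂P/∂n| = 2.47×10⁻³ / (4.51×10⁻⁵ × 1.11) = 49.5 m/s
Converting: 49.5 m/s × 1.944 = 96.1 knots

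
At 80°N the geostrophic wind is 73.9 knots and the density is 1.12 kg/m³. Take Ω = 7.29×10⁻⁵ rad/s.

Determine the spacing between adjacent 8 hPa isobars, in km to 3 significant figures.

131 km

Coriolis parameter at 80°N:
f = 2Ω sin φ = 2 × 7.29×10⁻⁵ × sin 80° = 1.44×10⁻⁴ s⁻¹
Wind speed in SI: 73.9 knots = 38.0 m/s
Geostrophic balance rearranged: |∂P/∂n| = f ρ V_g
|∂P/∂n| = 1.44×10⁻⁴ × 1.12 × 38.0 = 6.11×10⁻³ Pa/m
Isobar spacing: Δn = ΔP/|∂P/∂n| = 800 Pa / 6.11×10⁻³ Pa/m = 130852 m ≈ 131 km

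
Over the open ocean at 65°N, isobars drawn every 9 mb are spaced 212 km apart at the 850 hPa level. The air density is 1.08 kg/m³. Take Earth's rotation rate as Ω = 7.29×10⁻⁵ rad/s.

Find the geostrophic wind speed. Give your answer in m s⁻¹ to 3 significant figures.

29.7 m s⁻¹

Coriolis parameter at 65°N:
f = 2Ω sin φ = 2 × 7.29×10⁻⁵ × sin 65° = 1.32×10⁻⁴ s⁻¹
Pressure gradient: |∂P/∂n| = 900 Pa / 212000 m = 4.25×10⁻³ Pa/m
Geostrophic balance (pressure-gradient force = Coriolis force):
V_g = (1/(fρ)) |∂P/∂n| = 4.25×10⁻³ / (1.32×10⁻⁴ × 1.08) = 29.7 m/s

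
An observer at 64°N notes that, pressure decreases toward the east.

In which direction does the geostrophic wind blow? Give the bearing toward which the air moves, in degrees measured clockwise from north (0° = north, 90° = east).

The pressure-gradient force points toward the east (bearing 090°).
Geostrophic balance: in the Northern Hemisphere the Coriolis force deflects motion to the right, so the geostrophic wind blows 90° to the right of the pressure-gradient force (low pressure on the left).
Rotating 090° by 90° clockwise gives 180° — the wind blows toward the south.

180°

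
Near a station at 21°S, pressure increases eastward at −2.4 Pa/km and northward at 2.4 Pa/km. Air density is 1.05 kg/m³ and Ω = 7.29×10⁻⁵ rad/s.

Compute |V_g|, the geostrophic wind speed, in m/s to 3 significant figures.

Coriolis parameter at 21°S:
f = 2Ω sin φ = 2 × 7.29×10⁻⁵ × sin 21° = 5.23×10⁻⁵ s⁻¹
In the Southern Hemisphere f is negative: f = −5.23×10⁻⁵ s⁻¹.
Component geostrophic relations (x east, y north):
u_g = −(1/(fρ)) ∂P/∂y,  v_g = (1/(fρ)) ∂P/∂x
u_g = −(2.4×10⁻³)/(−5.23×10⁻⁵ × 1.05) = 43.7 m/s;  v_g = (−2.4×10⁻³)/(−5.23×10⁻⁵ × 1.05) = 43.7 m/s
|V_g| = √(u_g² + v_g²) = 61.9 m/s

61.9 m/s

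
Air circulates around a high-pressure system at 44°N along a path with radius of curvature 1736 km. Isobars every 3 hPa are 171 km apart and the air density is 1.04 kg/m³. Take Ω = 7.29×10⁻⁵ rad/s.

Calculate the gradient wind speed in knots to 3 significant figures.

36.2 knots

Coriolis parameter at 44°N:
f = 2Ω sin φ = 2 × 7.29×10⁻⁵ × sin 44° = 1.01×10⁻⁴ s⁻¹
Pressure gradient: |∂P/∂n| = 300 Pa / 171000 m = 1.75×10⁻³ Pa/m
Geostrophic speed: V_g = |∂P/∂n|/(fρ) = 1.75×10⁻³/(1.01×10⁻⁴ × 1.04) = 16.7 m/s
Around a high, pressure-gradient force acts outward with centrifugal, so Coriolis balances both:
fV = (1/ρ)|∂P/∂n| + V²/R  →  V² − fR·V + fR·V_g = 0
With fR = 1.01×10⁻⁴ × 1736×10³ m = 176 m/s:
V = [fR − √((fR)² − 4 fR V_g)]/2 = [176 − √(176² − 4×176×16.7)]/2 = 18.6 m/s
Supergeostrophic (V > V_g = 16.7 m/s), as expected around a high.
Converting: 18.6 m/s × 1.944 = 36.2 knots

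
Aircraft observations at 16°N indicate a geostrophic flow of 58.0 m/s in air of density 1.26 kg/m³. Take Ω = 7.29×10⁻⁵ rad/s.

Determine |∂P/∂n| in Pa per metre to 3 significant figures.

2.94×10⁻³ Pa/m

Coriolis parameter at 16°N:
f = 2Ω sin φ = 2 × 7.29×10⁻⁵ × sin 16° = 4.02×10⁻⁵ s⁻¹
Geostrophic balance rearranged: |∂P/∂n| = f ρ V_g
|∂P/∂n| = 4.02×10⁻⁵ × 1.26 × 58.0 = 2.94×10⁻³ Pa/m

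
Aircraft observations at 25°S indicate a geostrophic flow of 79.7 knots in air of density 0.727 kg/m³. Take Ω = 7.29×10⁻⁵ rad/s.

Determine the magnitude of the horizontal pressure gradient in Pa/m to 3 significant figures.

Coriolis parameter at 25°S:
f = 2Ω sin φ = 2 × 7.29×10⁻⁵ × sin 25° = 6.16×10⁻⁵ s⁻¹
Wind speed in SI: 79.7 knots = 41.0 m/s
Geostrophic balance rearranged: |∂P/∂n| = f ρ V_g
|∂P/∂n| = 6.16×10⁻⁵ × 0.727 × 41.0 = 1.84×10⁻³ Pa/m

1.84×10⁻³ Pa/m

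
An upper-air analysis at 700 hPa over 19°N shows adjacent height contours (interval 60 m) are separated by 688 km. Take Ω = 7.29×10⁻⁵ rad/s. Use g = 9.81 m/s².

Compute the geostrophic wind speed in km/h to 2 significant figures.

65 km/h

Coriolis parameter at 19°N:
f = 2Ω sin φ = 2 × 7.29×10⁻⁵ × sin 19° = 4.75×10⁻⁵ s⁻¹
Height gradient: |∂Z/∂n| = 60 m / 688000 m = 8.72×10⁻⁵
On a pressure surface, geostrophic balance gives V_g = (g/f)|∂Z/∂n|:
V_g = 9.81 × 8.72×10⁻⁵ / 4.75×10⁻⁵ = 18.0 m/s
Converting: 18.0 m/s × 3.6 = 65 km/h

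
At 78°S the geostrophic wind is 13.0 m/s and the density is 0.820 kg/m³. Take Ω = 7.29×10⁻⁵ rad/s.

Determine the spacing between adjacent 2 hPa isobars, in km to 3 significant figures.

132 km

Coriolis parameter at 78°S:
f = 2Ω sin φ = 2 × 7.29×10⁻⁵ × sin 78° = 1.43×10⁻⁴ s⁻¹
Geostrophic balance rearranged: |∂P/∂n| = f ρ V_g
|∂P/∂n| = 1.43×10⁻⁴ × 0.820 × 13.0 = 1.52×10⁻³ Pa/m
Isobar spacing: Δn = ΔP/|∂P/∂n| = 200 Pa / 1.52×10⁻³ Pa/m = 131556 m ≈ 132 km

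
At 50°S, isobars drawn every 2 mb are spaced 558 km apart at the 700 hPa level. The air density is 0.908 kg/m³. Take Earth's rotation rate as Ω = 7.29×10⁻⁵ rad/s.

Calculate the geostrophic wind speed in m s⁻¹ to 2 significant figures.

Coriolis parameter at 50°S:
f = 2Ω sin φ = 2 × 7.29×10⁻⁵ × sin 50° = 1.12×10⁻⁴ s⁻¹
Pressure gradient: |∂P/∂n| = 200 Pa / 558000 m = 3.58×10⁻⁴ Pa/m
Geostrophic balance (pressure-gradient force = Coriolis force):
V_g = (1/(fρ)) |∂P/∂n| = 3.58×10⁻⁴ / (1.12×10⁻⁴ × 0.908) = 3.53 m/s

3.5 m s⁻¹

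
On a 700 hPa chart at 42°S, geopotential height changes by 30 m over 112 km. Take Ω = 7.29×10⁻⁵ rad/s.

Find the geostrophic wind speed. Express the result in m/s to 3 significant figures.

Coriolis parameter at 42°S:
f = 2Ω sin φ = 2 × 7.29×10⁻⁵ × sin 42° = 9.76×10⁻⁵ s⁻¹
Height gradient: |∂Z/∂n| = 30 m / 112000 m = 2.68×10⁻⁴
On a pressure surface, geostrophic balance gives V_g = (g/f)|∂Z/∂n|:
V_g = 9.81 × 2.68×10⁻⁴ / 9.76×10⁻⁵ = 26.9 m/s

26.9 m/s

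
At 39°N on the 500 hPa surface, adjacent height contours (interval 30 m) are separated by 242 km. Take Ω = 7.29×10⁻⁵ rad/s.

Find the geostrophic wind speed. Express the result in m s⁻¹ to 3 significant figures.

Coriolis parameter at 39°N:
f = 2Ω sin φ = 2 × 7.29×10⁻⁵ × sin 39° = 9.18×10⁻⁵ s⁻¹
Height gradient: |∂Z/∂n| = 30 m / 242000 m = 1.24×10⁻⁴
On a pressure surface, geostrophic balance gives V_g = (g/f)|∂Z/∂n|:
V_g = 9.81 × 1.24×10⁻⁴ / 9.18×10⁻⁵ = 13.3 m/s

13.3 m s⁻¹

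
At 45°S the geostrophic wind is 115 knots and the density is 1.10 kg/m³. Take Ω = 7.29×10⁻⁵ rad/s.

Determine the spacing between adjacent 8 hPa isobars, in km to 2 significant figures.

120 km

Coriolis parameter at 45°S:
f = 2Ω sin φ = 2 × 7.29×10⁻⁵ × sin 45° = 1.03×10⁻⁴ s⁻¹
Wind speed in SI: 115 knots = 59.2 m/s
Geostrophic balance rearranged: |∂P/∂n| = f ρ V_g
|∂P/∂n| = 1.03×10⁻⁴ × 1.10 × 59.2 = 6.71×10⁻³ Pa/m
Isobar spacing: Δn = ΔP/|∂P/∂n| = 800 Pa / 6.71×10⁻³ Pa/m = 119239 m ≈ 120 km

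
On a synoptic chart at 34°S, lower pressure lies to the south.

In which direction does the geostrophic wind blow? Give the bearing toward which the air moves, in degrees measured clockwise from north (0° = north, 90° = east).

090°

The pressure-gradient force points toward the south (bearing 180°).
Geostrophic balance: in the Southern Hemisphere the Coriolis force deflects motion to the left, so the geostrophic wind blows 90° to the left of the pressure-gradient force (low pressure on the right).
Rotating 180° by 90° counterclockwise gives 090° — the wind blows toward the east.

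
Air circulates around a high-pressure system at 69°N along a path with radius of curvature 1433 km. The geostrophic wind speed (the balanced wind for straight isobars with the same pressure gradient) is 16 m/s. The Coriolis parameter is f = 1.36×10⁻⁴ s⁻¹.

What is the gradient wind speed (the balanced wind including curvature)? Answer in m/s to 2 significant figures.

18 m/s

Around a high, pressure-gradient force acts outward with centrifugal, so Coriolis balances both:
fV = (1/ρ)|∂P/∂n| + V²/R  →  V² − fR·V + fR·V_g = 0
With fR = 1.36×10⁻⁴ × 1433×10³ m = 195 m/s:
V = [fR − √((fR)² − 4 fR V_g)]/2 = [195 − √(195² − 4×195×16)]/2 = 17.6 m/s
Supergeostrophic (V > V_g = 16 m/s), as expected around a high.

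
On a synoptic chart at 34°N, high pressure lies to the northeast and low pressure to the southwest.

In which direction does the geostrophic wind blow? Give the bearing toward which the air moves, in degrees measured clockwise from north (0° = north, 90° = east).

The pressure-gradient force points toward the southwest (bearing 225°).
Geostrophic balance: in the Northern Hemisphere the Coriolis force deflects motion to the right, so the geostrophic wind blows 90° to the right of the pressure-gradient force (low pressure on the left).
Rotating 225° by 90° clockwise gives 315° — the wind blows toward the northwest.

315°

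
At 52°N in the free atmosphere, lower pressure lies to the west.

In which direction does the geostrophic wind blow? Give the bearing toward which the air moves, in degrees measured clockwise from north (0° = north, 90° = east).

000°

The pressure-gradient force points toward the west (bearing 270°).
Geostrophic balance: in the Northern Hemisphere the Coriolis force deflects motion to the right, so the geostrophic wind blows 90° to the right of the pressure-gradient force (low pressure on the left).
Rotating 270° by 90° clockwise gives 000° — the wind blows toward the north.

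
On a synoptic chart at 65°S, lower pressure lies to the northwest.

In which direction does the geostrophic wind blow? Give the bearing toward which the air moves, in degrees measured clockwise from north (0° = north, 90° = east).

The pressure-gradient force points toward the northwest (bearing 315°).
Geostrophic balance: in the Southern Hemisphere the Coriolis force deflects motion to the left, so the geostrophic wind blows 90° to the left of the pressure-gradient force (low pressure on the right).
Rotating 315° by 90° counterclockwise gives 225° — the wind blows toward the southwest.

225°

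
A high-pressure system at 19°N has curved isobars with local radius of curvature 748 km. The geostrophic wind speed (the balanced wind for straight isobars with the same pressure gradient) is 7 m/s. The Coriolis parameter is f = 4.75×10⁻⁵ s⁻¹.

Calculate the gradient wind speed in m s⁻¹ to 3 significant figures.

Around a high, pressure-gradient force acts outward with centrifugal, so Coriolis balances both:
fV = (1/ρ)|∂P/∂n| + V²/R  →  V² − fR·V + fR·V_g = 0
With fR = 4.75×10⁻⁵ × 748×10³ m = 35.5 m/s:
V = [fR − √((fR)² − 4 fR V_g)]/2 = [35.5 − √(35.5² − 4×35.5×7)]/2 = 9.59 m/s
Supergeostrophic (V > V_g = 7 m/s), as expected around a high.

9.59 m s⁻¹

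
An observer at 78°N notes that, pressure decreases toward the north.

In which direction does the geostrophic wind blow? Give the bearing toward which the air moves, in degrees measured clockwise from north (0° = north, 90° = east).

The pressure-gradient force points toward the north (bearing 000°).
Geostrophic balance: in the Northern Hemisphere the Coriolis force deflects motion to the right, so the geostrophic wind blows 90° to the right of the pressure-gradient force (low pressure on the left).
Rotating 000° by 90° clockwise gives 090° — the wind blows toward the east.

090°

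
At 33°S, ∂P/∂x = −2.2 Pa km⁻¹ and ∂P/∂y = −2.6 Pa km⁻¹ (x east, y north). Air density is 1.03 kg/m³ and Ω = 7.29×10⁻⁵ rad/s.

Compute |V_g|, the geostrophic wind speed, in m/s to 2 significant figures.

42 m/s

Coriolis parameter at 33°S:
f = 2Ω sin φ = 2 × 7.29×10⁻⁵ × sin 33° = 7.94×10⁻⁵ s⁻¹
In the Southern Hemisphere f is negative: f = −7.94×10⁻⁵ s⁻¹.
Component geostrophic relations (x east, y north):
u_g = −(1/(fρ)) ∂P/∂y,  v_g = (1/(fρ)) ∂P/∂x
u_g = −(−2.6×10⁻³)/(−7.94×10⁻⁵ × 1.03) = −31.8 m/s;  v_g = (−2.2×10⁻³)/(−7.94×10⁻⁵ × 1.03) = 26.9 m/s
|V_g| = √(u_g² + v_g²) = 41.6 m/s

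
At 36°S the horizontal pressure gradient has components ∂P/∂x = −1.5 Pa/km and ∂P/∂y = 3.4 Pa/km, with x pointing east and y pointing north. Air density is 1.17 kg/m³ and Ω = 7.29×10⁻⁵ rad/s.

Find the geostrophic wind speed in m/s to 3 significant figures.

37.1 m/s

Coriolis parameter at 36°S:
f = 2Ω sin φ = 2 × 7.29×10⁻⁵ × sin 36° = 8.57×10⁻⁵ s⁻¹
In the Southern Hemisphere f is negative: f = −8.57×10⁻⁵ s⁻¹.
Component geostrophic relations (x east, y north):
u_g = −(1/(fρ)) ∂P/∂y,  v_g = (1/(fρ)) ∂P/∂x
u_g = −(3.4×10⁻³)/(−8.57×10⁻⁵ × 1.17) = 33.9 m/s;  v_g = (−1.5×10⁻³)/(−8.57×10⁻⁵ × 1.17) = 15.0 m/s
|V_g| = √(u_g² + v_g²) = 37.1 m/s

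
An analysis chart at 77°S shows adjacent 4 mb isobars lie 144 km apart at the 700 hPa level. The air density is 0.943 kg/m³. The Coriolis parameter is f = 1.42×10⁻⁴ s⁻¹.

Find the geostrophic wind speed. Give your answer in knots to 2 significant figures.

Pressure gradient: |∂P/∂n| = 400 Pa / 144000 m = 2.78×10⁻³ Pa/m
Geostrophic balance (pressure-gradient force = Coriolis force):
V_g = (1/(fρ)) |∂P/∂n| = 2.78×10⁻³ / (1.42×10⁻⁴ × 0.943) = 20.7 m/s
Converting: 20.7 m/s × 1.944 = 40 knots

40 knots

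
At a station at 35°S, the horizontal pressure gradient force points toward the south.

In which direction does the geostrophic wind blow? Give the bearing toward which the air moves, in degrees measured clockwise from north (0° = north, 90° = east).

The pressure-gradient force points toward the south (bearing 180°).
Geostrophic balance: in the Southern Hemisphere the Coriolis force deflects motion to the left, so the geostrophic wind blows 90° to the left of the pressure-gradient force (low pressure on the right).
Rotating 180° by 90° counterclockwise gives 090° — the wind blows toward the east.

090°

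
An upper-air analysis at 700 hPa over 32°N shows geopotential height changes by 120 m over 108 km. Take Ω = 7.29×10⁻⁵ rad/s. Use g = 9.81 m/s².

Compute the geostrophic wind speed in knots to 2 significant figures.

Coriolis parameter at 32°N:
f = 2Ω sin φ = 2 × 7.29×10⁻⁵ × sin 32° = 7.73×10⁻⁵ s⁻¹
Height gradient: |∂Z/∂n| = 120 m / 108000 m = 1.11×10⁻³
On a pressure surface, geostrophic balance gives V_g = (g/f)|∂Z/∂n|:
V_g = 9.81 × 1.11×10⁻³ / 7.73×10⁻⁵ = 141 m/s
Converting: 141 m/s × 1.944 = 270 knots

270 knots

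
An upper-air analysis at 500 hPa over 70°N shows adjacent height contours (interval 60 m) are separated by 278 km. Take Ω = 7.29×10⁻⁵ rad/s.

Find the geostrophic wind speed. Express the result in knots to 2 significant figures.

Coriolis parameter at 70°N:
f = 2Ω sin φ = 2 × 7.29×10⁻⁵ × sin 70° = 1.37×10⁻⁴ s⁻¹
Height gradient: |∂Z/∂n| = 60 m / 278000 m = 2.16×10⁻⁴
On a pressure surface, geostrophic balance gives V_g = (g/f)|∂Z/∂n|:
V_g = 9.81 × 2.16×10⁻⁴ / 1.37×10⁻⁴ = 15.5 m/s
Converting: 15.5 m/s × 1.944 = 30 knots

30 knots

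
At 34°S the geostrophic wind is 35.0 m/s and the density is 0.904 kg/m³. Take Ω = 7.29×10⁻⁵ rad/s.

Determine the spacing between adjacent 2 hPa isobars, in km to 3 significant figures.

Coriolis parameter at 34°S:
f = 2Ω sin φ = 2 × 7.29×10⁻⁵ × sin 34° = 8.15×10⁻⁵ s⁻¹
Geostrophic balance rearranged: |∂P/∂n| = f ρ V_g
|∂P/∂n| = 8.15×10⁻⁵ × 0.904 × 35.0 = 2.58×10⁻³ Pa/m
Isobar spacing: Δn = ΔP/|∂P/∂n| = 200 Pa / 2.58×10⁻³ Pa/m = 77531 m ≈ 77.5 km

77.5 km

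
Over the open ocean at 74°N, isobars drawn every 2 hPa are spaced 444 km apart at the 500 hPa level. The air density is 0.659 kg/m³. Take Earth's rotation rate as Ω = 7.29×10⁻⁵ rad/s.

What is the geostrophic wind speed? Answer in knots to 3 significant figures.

Coriolis parameter at 74°N:
f = 2Ω sin φ = 2 × 7.29×10⁻⁵ × sin 74° = 1.40×10⁻⁴ s⁻¹
Pressure gradient: |∂P/∂n| = 200 Pa / 444000 m = 4.50×10⁻⁴ Pa/m
Geostrophic balance (pressure-gradient force = Coriolis force):
V_g = (1/(fρ)) |∂P/∂n| = 4.50×10⁻⁴ / (1.40×10⁻⁴ × 0.659) = 4.88 m/s
Converting: 4.88 m/s × 1.944 = 9.48 knots

9.48 knots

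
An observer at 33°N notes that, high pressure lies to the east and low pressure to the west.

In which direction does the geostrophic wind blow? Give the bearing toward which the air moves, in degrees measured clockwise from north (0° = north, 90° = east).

000°

The pressure-gradient force points toward the west (bearing 270°).
Geostrophic balance: in the Northern Hemisphere the Coriolis force deflects motion to the right, so the geostrophic wind blows 90° to the right of the pressure-gradient force (low pressure on the left).
Rotating 270° by 90° clockwise gives 000° — the wind blows toward the north.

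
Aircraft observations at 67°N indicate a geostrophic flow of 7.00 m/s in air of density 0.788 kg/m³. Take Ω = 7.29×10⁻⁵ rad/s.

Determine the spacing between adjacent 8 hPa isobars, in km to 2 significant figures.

Coriolis parameter at 67°N:
f = 2Ω sin φ = 2 × 7.29×10⁻⁵ × sin 67° = 1.34×10⁻⁴ s⁻¹
Geostrophic balance rearranged: |∂P/∂n| = f ρ V_g
|∂P/∂n| = 1.34×10⁻⁴ × 0.788 × 7.00 = 7.40×10⁻⁴ Pa/m
Isobar spacing: Δn = ΔP/|∂P/∂n| = 800 Pa / 7.40×10⁻⁴ Pa/m = 1080643 m ≈ 1100 km

1100 km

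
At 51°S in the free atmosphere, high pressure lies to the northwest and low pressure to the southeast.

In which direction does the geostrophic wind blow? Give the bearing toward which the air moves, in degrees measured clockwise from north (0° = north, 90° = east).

045°

The pressure-gradient force points toward the southeast (bearing 135°).
Geostrophic balance: in the Southern Hemisphere the Coriolis force deflects motion to the left, so the geostrophic wind blows 90° to the left of the pressure-gradient force (low pressure on the right).
Rotating 135° by 90° counterclockwise gives 045° — the wind blows toward the northeast.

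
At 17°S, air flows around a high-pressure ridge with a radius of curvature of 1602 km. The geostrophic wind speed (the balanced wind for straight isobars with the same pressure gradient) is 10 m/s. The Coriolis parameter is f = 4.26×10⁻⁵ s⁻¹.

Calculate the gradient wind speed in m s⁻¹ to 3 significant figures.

12.2 m s⁻¹

Around a high, pressure-gradient force acts outward with centrifugal, so Coriolis balances both:
fV = (1/ρ)|∂P/∂n| + V²/R  →  V² − fR·V + fR·V_g = 0
With fR = 4.26×10⁻⁵ × 1602×10³ m = 68.2 m/s:
V = [fR − √((fR)² − 4 fR V_g)]/2 = [68.2 − √(68.2² − 4×68.2×10)]/2 = 12.2 m/s
Supergeostrophic (V > V_g = 10 m/s), as expected around a high.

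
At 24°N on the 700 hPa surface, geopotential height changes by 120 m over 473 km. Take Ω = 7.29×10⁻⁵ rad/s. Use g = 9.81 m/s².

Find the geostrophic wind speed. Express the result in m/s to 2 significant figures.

Coriolis parameter at 24°N:
f = 2Ω sin φ = 2 × 7.29×10⁻⁵ × sin 24° = 5.93×10⁻⁵ s⁻¹
Height gradient: |∂Z/∂n| = 120 m / 473000 m = 2.54×10⁻⁴
On a pressure surface, geostrophic balance gives V_g = (g/f)|∂Z/∂n|:
V_g = 9.81 × 2.54×10⁻⁴ / 5.93×10⁻⁵ = 42.0 m/s

42 m/s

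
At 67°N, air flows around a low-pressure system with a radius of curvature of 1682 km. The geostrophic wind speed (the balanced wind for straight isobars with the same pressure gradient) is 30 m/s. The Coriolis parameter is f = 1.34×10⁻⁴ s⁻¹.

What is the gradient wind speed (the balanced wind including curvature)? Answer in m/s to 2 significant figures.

Around a low, centrifugal force acts outward with Coriolis, so pressure-gradient force balances both:
(1/ρ)|∂P/∂n| = fV + V²/R  →  V² + fR·V − fR·V_g = 0
With fR = 1.34×10⁻⁴ × 1682×10³ m = 225 m/s:
V = [−fR + √((fR)² + 4 fR V_g)]/2 = [−225 + √(225² + 4×225×30)]/2 = 26.8 m/s
Subgeostrophic (V < V_g = 30 m/s), as expected around a low.

27 m/s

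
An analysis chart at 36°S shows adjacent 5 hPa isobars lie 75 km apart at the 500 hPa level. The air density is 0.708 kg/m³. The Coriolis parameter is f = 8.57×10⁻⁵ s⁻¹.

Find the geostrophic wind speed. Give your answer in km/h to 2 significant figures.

Pressure gradient: |∂P/∂n| = 500 Pa / 75000 m = 6.67×10⁻³ Pa/m
Geostrophic balance (pressure-gradient force = Coriolis force):
V_g = (1/(fρ)) |∂P/∂n| = 6.67×10⁻³ / (8.57×10⁻⁵ × 0.708) = 110 m/s
Converting: 110 m/s × 3.6 = 400 km/h

400 km/h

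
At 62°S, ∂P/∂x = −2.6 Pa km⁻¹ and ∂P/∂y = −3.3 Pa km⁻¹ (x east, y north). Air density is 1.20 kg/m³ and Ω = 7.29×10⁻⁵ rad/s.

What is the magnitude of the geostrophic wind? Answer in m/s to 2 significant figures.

Coriolis parameter at 62°S:
f = 2Ω sin φ = 2 × 7.29×10⁻⁵ × sin 62° = 1.29×10⁻⁴ s⁻¹
In the Southern Hemisphere f is negative: f = −1.29×10⁻⁴ s⁻¹.
Component geostrophic relations (x east, y north):
u_g = −(1/(fρ)) ∂P/∂y,  v_g = (1/(fρ)) ∂P/∂x
u_g = −(−3.3×10⁻³)/(−1.29×10⁻⁴ × 1.20) = −21.4 m/s;  v_g = (−2.6×10⁻³)/(−1.29×10⁻⁴ × 1.20) = 16.8 m/s
|V_g| = √(u_g² + v_g²) = 27.2 m/s

27 m/s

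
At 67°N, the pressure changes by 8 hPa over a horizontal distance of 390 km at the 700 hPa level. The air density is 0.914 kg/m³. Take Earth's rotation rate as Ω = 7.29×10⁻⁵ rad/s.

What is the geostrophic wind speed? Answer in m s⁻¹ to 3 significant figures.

16.7 m s⁻¹

Coriolis parameter at 67°N:
f = 2Ω sin φ = 2 × 7.29×10⁻⁵ × sin 67° = 1.34×10⁻⁴ s⁻¹
Pressure gradient: |∂P/∂n| = 800 Pa / 390000 m = 2.05×10⁻³ Pa/m
Geostrophic balance (pressure-gradient force = Coriolis force):
V_g = (1/(fρ)) |∂P/∂n| = 2.05×10⁻³ / (1.34×10⁻⁴ × 0.914) = 16.7 m/s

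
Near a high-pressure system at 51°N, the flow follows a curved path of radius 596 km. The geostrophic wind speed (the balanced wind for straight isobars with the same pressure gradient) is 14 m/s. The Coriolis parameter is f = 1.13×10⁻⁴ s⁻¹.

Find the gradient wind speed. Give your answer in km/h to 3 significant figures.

71.5 km/h

Around a high, pressure-gradient force acts outward with centrifugal, so Coriolis balances both:
fV = (1/ρ)|∂P/∂n| + V²/R  →  V² − fR·V + fR·V_g = 0
With fR = 1.13×10⁻⁴ × 596×10³ m = 67.3 m/s:
V = [fR − √((fR)² − 4 fR V_g)]/2 = [67.3 − √(67.3² − 4×67.3×14)]/2 = 19.9 m/s
Supergeostrophic (V > V_g = 14 m/s), as expected around a high.
Converting: 19.9 m/s × 3.6 = 71.5 km/h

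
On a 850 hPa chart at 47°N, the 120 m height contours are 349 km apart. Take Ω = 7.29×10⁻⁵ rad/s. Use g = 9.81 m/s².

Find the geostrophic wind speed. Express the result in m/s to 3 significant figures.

31.6 m/s

Coriolis parameter at 47°N:
f = 2Ω sin φ = 2 × 7.29×10⁻⁵ × sin 47° = 1.07×10⁻⁴ s⁻¹
Height gradient: |∂Z/∂n| = 120 m / 349000 m = 3.44×10⁻⁴
On a pressure surface, geostrophic balance gives V_g = (g/f)|∂Z/∂n|:
V_g = 9.81 × 3.44×10⁻⁴ / 1.07×10⁻⁴ = 31.6 m/s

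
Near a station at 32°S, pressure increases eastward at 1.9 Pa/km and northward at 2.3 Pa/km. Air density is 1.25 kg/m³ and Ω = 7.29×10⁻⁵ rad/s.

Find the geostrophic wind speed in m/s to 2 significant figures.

Coriolis parameter at 32°S:
f = 2Ω sin φ = 2 × 7.29×10⁻⁵ × sin 32° = 7.73×10⁻⁵ s⁻¹
In the Southern Hemisphere f is negative: f = −7.73×10⁻⁵ s⁻¹.
Component geostrophic relations (x east, y north):
u_g = −(1/(fρ)) ∂P/∂y,  v_g = (1/(fρ)) ∂P/∂x
u_g = −(2.3×10⁻³)/(−7.73×10⁻⁵ × 1.25) = 23.8 m/s;  v_g = (1.9×10⁻³)/(−7.73×10⁻⁵ × 1.25) = −19.7 m/s
|V_g| = √(u_g² + v_g²) = 30.9 m/s

31 m/s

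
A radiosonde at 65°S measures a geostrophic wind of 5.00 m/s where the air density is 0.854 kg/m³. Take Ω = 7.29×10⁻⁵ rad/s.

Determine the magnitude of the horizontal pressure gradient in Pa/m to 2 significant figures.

Coriolis parameter at 65°S:
f = 2Ω sin φ = 2 × 7.29×10⁻⁵ × sin 65° = 1.32×10⁻⁴ s⁻¹
Geostrophic balance rearranged: |∂P/∂n| = f ρ V_g
|∂P/∂n| = 1.32×10⁻⁴ × 0.854 × 5.00 = 5.64×10⁻⁴ Pa/m

5.6×10⁻⁴ Pa/m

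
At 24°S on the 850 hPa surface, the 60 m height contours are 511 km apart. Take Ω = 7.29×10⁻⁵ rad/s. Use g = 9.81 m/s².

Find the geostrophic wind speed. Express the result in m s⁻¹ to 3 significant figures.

19.4 m s⁻¹

Coriolis parameter at 24°S:
f = 2Ω sin φ = 2 × 7.29×10⁻⁵ × sin 24° = 5.93×10⁻⁵ s⁻¹
Height gradient: |∂Z/∂n| = 60 m / 511000 m = 1.17×10⁻⁴
On a pressure surface, geostrophic balance gives V_g = (g/f)|∂Z/∂n|:
V_g = 9.81 × 1.17×10⁻⁴ / 5.93×10⁻⁵ = 19.4 m/s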